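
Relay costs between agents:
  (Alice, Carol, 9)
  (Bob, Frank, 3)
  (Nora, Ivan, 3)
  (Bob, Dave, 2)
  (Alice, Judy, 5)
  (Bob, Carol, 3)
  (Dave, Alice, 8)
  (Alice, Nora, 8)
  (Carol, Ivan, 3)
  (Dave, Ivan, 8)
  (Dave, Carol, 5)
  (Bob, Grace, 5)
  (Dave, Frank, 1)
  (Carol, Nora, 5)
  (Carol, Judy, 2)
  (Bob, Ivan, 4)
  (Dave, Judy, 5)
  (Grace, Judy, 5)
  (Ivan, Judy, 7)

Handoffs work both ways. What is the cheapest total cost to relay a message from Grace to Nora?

Some routes from Grace to Nora:
Grace→Judy→Carol→Nora: 5 + 2 + 5 = 12
Grace→Bob→Carol→Nora: 5 + 3 + 5 = 13
Grace→Bob→Ivan→Nora: 5 + 4 + 3 = 12
Shortest: 12.

12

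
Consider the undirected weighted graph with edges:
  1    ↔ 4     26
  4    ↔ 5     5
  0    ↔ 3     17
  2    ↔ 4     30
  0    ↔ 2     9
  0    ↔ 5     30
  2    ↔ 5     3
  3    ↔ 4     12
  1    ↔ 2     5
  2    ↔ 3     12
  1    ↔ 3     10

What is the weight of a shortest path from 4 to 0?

17

A few of the 4→0 routes:
4-3-0: 12 + 17 = 29
4-3-2-0: 12 + 12 + 9 = 33
4-5-0: 5 + 30 = 35
4-5-2-0: 5 + 3 + 9 = 17
Best route has total 17.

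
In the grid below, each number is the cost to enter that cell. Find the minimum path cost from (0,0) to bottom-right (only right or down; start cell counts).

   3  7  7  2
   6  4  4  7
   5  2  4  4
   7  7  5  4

Cheapest: [0,0]→[1,0]→[1,1]→[2,1]→[2,2]→[2,3]→[3,3]
  3 + 6 + 4 + 2 + 4 + 4 + 4 = 27
For comparison, the top-then-right route costs 34.

27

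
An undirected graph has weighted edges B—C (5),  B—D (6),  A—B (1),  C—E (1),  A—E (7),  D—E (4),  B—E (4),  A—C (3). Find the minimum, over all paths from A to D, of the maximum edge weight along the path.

Comparing a few candidate routes:
A → B → E → D: max(1, 4, 4) = 4
A → C → B → E → D: max(3, 5, 4, 4) = 5
A → B → D: max(1, 6) = 6
A → C → E → D: max(3, 1, 4) = 4
A → B → C → E → D: max(1, 5, 1, 4) = 5
A → C → E → B → D: max(3, 1, 4, 6) = 6
The minimum achievable maximum is 4.

4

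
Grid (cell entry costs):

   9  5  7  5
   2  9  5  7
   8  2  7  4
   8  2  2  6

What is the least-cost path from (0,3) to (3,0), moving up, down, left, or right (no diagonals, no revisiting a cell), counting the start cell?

Best path: (0,3)→(1,3)→(2,3)→(3,3)→(3,2)→(3,1)→(3,0)
Cost: 5 + 7 + 4 + 6 + 2 + 2 + 8 = 34

34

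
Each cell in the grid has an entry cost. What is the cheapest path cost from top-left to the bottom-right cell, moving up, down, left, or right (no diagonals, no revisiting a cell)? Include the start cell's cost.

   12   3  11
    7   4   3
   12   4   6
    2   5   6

34

Path r0c0 → r0c1 → r1c1 → r1c2 → r2c2 → r3c2: 12 + 3 + 4 + 3 + 6 + 6 = 34.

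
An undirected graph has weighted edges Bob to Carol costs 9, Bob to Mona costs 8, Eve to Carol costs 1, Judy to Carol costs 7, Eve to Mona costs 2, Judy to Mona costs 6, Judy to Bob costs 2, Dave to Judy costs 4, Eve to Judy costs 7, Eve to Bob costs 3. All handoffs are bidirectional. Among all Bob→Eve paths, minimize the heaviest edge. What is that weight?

A few of the Bob→Eve routes:
Bob -> Judy -> Eve: max(2, 7) = 7
Bob -> Mona -> Judy -> Carol -> Eve: max(8, 6, 7, 1) = 8
Bob -> Eve: max(3) = 3
Bob -> Judy -> Mona -> Eve: max(2, 6, 2) = 6
Bob -> Judy -> Carol -> Eve: max(2, 7, 1) = 7
The minimum achievable maximum is 3.

3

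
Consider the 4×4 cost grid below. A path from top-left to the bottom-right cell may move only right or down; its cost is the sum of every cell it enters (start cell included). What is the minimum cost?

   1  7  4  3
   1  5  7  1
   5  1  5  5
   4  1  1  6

16

Best path: r0c0 -> r1c0 -> r1c1 -> r2c1 -> r3c1 -> r3c2 -> r3c3
Cost: 1 + 1 + 5 + 1 + 1 + 1 + 6 = 16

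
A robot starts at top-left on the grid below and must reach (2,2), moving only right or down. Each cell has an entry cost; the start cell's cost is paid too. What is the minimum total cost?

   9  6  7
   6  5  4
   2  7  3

27

Take [0,0] -> [0,1] -> [1,1] -> [1,2] -> [2,2] for a total of 9 + 6 + 5 + 4 + 3 = 27.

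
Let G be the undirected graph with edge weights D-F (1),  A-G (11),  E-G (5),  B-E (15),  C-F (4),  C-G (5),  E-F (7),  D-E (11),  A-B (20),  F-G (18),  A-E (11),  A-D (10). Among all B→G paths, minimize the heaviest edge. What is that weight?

Some routes from B to G:
B - E - D - F - C - G: max(15, 11, 1, 4, 5) = 15
B - E - G: max(15, 5) = 15
B - E - D - A - G: max(15, 11, 10, 11) = 15
Smallest bottleneck: 15.

15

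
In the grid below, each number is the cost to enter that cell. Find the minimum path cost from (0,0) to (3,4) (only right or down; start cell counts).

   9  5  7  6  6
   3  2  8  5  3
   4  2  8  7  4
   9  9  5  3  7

Take (0,0) (1,0) (1,1) (2,1) (2,2) (3,2) (3,3) (3,4) for a total of 9 + 3 + 2 + 2 + 8 + 5 + 3 + 7 = 39.
For comparison, the top-then-right route costs 47.

39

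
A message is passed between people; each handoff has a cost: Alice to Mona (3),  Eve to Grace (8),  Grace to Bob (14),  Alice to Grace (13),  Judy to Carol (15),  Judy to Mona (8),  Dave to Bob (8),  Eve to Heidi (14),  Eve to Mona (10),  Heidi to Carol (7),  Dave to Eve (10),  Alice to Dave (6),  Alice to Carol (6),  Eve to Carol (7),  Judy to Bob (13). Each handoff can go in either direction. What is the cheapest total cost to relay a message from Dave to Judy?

17

Comparing a few candidate routes:
Dave → Eve → Carol → Judy: 10 + 7 + 15 = 32
Dave → Alice → Mona → Judy: 6 + 3 + 8 = 17
Dave → Alice → Carol → Judy: 6 + 6 + 15 = 27
Dave → Eve → Mona → Judy: 10 + 10 + 8 = 28
Dave → Bob → Judy: 8 + 13 = 21
Best route has total 17.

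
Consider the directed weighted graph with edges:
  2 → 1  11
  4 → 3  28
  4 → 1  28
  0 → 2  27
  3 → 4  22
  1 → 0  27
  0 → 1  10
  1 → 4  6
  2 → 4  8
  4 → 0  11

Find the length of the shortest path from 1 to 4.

Paths from 1 to 4:
1→0→2→4: 27 + 27 + 8 = 62
1→4: 6
The minimum is 6.

6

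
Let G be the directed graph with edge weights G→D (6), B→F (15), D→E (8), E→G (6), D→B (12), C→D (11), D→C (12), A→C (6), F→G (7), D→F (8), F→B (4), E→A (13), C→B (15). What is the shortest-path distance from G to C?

Routes from G to C:
G→D→C: 6 + 12 = 18
G→D→E→A→C: 6 + 8 + 13 + 6 = 33
The minimum is 18.

18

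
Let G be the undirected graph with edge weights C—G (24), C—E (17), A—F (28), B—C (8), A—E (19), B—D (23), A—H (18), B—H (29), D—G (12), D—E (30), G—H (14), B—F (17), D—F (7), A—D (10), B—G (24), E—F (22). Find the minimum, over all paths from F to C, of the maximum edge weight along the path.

Checking several routes:
F → D → G → H → A → E → C: max(7, 12, 14, 18, 19, 17) = 19
F → B → C: max(17, 8) = 17
F → D → A → E → C: max(7, 10, 19, 17) = 19
F → E → C: max(22, 17) = 22
Smallest bottleneck: 17.

17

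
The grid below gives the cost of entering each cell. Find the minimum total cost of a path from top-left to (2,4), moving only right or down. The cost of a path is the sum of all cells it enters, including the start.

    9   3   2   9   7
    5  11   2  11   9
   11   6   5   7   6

34

Path r0c0→r0c1→r0c2→r1c2→r2c2→r2c3→r2c4: 9 + 3 + 2 + 2 + 5 + 7 + 6 = 34.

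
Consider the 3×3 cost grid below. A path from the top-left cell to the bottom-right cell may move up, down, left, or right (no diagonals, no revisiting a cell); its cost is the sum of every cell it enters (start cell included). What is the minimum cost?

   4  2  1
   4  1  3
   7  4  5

One optimal route is r0c0 r0c1 r0c2 r1c2 r2c2.
Its cost is 4 + 2 + 1 + 3 + 5 = 15.

15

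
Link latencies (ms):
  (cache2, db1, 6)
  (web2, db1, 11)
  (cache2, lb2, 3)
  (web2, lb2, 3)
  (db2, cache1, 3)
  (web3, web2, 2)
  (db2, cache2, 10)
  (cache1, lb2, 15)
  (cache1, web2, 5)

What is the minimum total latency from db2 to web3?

10

Comparing a few candidate routes:
db2 → cache1 → web2 → web3: 3 + 5 + 2 = 10
db2 → cache2 → lb2 → web2 → web3: 10 + 3 + 3 + 2 = 18
db2 → cache1 → lb2 → web2 → web3: 3 + 15 + 3 + 2 = 23
Shortest: 10 ms.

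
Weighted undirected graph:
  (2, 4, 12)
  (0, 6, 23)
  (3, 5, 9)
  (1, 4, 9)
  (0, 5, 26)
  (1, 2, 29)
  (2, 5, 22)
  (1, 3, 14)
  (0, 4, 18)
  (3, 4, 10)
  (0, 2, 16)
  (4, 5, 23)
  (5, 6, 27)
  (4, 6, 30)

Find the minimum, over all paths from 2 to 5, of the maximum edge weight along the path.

Comparing a few candidate routes:
2→4→1→3→5: max(12, 9, 14, 9) = 14
2→0→4→1→3→5: max(16, 18, 9, 14, 9) = 18
2→4→3→5: max(12, 10, 9) = 12
2→0→4→3→5: max(16, 18, 10, 9) = 18
2→5: max(22) = 22
Best route has worst link 12.

12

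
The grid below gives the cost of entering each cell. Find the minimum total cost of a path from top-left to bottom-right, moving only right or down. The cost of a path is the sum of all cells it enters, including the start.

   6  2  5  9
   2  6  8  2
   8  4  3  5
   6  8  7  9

Cheapest: (0,0) -> (0,1) -> (1,1) -> (2,1) -> (2,2) -> (2,3) -> (3,3)
  6 + 2 + 6 + 4 + 3 + 5 + 9 = 35

35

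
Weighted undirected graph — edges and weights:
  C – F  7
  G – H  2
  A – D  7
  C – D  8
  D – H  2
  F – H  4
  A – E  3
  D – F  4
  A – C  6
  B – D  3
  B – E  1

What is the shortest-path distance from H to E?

A few of the H→E routes:
H → F → D → B → E: 4 + 4 + 3 + 1 = 12
H → D → A → E: 2 + 7 + 3 = 12
H → D → B → E: 2 + 3 + 1 = 6
Best route has total 6.

6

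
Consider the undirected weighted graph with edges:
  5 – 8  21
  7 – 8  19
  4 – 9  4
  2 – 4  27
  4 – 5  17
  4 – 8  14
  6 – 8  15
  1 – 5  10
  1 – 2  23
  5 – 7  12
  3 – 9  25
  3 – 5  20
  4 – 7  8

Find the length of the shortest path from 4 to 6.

29

Some routes from 4 to 6:
4 → 8 → 6: 14 + 15 = 29
4 → 5 → 8 → 6: 17 + 21 + 15 = 53
4 → 9 → 3 → 5 → 8 → 6: 4 + 25 + 20 + 21 + 15 = 85
4 → 5 → 7 → 8 → 6: 17 + 12 + 19 + 15 = 63
4 → 7 → 8 → 6: 8 + 19 + 15 = 42
4 → 7 → 5 → 8 → 6: 8 + 12 + 21 + 15 = 56
Shortest: 29.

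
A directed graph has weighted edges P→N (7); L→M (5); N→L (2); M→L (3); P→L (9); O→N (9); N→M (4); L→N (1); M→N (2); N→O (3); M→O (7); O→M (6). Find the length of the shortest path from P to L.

9

Candidate routes:
P → N → O → M → L: 7 + 3 + 6 + 3 = 19
P → L: 9
P → N → M → L: 7 + 4 + 3 = 14
P → N → L: 7 + 2 = 9
The minimum is 9.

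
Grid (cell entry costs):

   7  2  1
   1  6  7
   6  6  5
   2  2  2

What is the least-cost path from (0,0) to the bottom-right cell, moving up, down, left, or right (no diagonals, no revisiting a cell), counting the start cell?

20

Best path: (0,0) → (1,0) → (2,0) → (3,0) → (3,1) → (3,2)
Cost: 7 + 1 + 6 + 2 + 2 + 2 = 20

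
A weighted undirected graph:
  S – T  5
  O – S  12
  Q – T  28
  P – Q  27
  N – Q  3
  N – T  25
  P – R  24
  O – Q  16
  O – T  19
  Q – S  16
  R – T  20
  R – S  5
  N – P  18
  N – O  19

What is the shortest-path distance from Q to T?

Checking several routes:
Q-N-O-S-T: 3 + 19 + 12 + 5 = 39
Q-O-S-T: 16 + 12 + 5 = 33
Q-O-T: 16 + 19 = 35
Q-T: 28
Q-S-T: 16 + 5 = 21
Q-N-T: 3 + 25 = 28
Shortest: 21.

21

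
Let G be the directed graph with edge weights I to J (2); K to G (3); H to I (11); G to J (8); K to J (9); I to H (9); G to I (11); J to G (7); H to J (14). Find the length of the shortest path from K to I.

14

Paths from K to I:
K→G→I: 3 + 11 = 14
K→J→G→I: 9 + 7 + 11 = 27
Best route has total 14.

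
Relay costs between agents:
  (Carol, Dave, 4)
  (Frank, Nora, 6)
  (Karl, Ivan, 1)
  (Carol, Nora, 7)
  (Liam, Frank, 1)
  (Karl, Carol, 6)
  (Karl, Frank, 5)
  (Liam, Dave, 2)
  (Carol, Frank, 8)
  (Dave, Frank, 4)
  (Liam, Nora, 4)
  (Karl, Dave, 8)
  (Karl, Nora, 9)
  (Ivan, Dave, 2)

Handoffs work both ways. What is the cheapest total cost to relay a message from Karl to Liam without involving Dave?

6

A few of the Karl→Liam routes:
Karl-Nora-Liam: 9 + 4 = 13
Karl-Frank-Liam: 5 + 1 = 6
Karl-Frank-Nora-Liam: 5 + 6 + 4 = 15
The minimum is 6.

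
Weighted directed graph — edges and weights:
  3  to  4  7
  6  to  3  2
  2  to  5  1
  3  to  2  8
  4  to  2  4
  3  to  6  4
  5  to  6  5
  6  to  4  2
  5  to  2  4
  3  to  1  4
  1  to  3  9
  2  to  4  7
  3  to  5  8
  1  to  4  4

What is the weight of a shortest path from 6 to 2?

6

Comparing a few candidate routes:
6-4-2: 2 + 4 = 6
6-3-2: 2 + 8 = 10
6-3-4-2: 2 + 7 + 4 = 13
Best route has total 6.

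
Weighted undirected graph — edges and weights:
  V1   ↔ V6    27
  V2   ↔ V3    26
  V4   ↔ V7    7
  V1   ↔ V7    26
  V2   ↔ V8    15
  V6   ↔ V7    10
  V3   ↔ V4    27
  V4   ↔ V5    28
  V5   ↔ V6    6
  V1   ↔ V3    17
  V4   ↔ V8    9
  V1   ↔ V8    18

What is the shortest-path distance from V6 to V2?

41

A few of the V6→V2 routes:
V6 → V5 → V4 → V8 → V2: 6 + 28 + 9 + 15 = 58
V6 → V7 → V4 → V8 → V2: 10 + 7 + 9 + 15 = 41
V6 → V1 → V8 → V2: 27 + 18 + 15 = 60
The minimum is 41.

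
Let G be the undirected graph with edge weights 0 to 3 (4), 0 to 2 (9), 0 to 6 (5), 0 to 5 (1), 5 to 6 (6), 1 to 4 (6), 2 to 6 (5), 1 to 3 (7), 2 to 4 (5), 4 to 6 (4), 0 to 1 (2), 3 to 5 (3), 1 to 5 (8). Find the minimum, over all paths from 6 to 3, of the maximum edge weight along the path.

Comparing a few candidate routes:
6 -> 0 -> 3: max(5, 4) = 5
6 -> 0 -> 5 -> 3: max(5, 1, 3) = 5
6 -> 5 -> 3: max(6, 3) = 6
Best route has worst link 5.

5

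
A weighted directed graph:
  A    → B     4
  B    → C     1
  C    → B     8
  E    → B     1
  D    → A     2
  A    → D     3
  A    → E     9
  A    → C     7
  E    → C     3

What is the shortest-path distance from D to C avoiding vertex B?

Candidate routes:
D - A - C: 2 + 7 = 9
D - A - E - C: 2 + 9 + 3 = 14
Shortest: 9.

9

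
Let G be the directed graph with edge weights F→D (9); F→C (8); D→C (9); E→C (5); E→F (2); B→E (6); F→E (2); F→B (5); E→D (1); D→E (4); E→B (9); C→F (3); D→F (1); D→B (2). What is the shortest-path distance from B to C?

A few of the B→C routes:
B→E→C: 6 + 5 = 11
B→E→D→F→C: 6 + 1 + 1 + 8 = 16
B→E→F→C: 6 + 2 + 8 = 16
B→E→D→C: 6 + 1 + 9 = 16
Best route has total 11.

11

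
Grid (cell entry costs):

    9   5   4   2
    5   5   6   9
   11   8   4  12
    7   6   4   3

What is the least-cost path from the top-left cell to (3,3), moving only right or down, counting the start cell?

35

Cheapest: r0c0 → r0c1 → r0c2 → r1c2 → r2c2 → r3c2 → r3c3
  9 + 5 + 4 + 6 + 4 + 4 + 3 = 35
(Top row then right column would cost 44.)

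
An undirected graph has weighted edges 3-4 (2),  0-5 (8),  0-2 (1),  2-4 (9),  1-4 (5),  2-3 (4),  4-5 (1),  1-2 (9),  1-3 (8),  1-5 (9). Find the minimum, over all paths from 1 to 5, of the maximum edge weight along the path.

Comparing a few candidate routes:
1→4→3→2→0→5: max(5, 2, 4, 1, 8) = 8
1→4→5: max(5, 1) = 5
1→2→0→5: max(9, 1, 8) = 9
1→3→2→0→5: max(8, 4, 1, 8) = 8
1→3→4→5: max(8, 2, 1) = 8
1→2→3→4→5: max(9, 4, 2, 1) = 9
The minimum achievable maximum is 5.

5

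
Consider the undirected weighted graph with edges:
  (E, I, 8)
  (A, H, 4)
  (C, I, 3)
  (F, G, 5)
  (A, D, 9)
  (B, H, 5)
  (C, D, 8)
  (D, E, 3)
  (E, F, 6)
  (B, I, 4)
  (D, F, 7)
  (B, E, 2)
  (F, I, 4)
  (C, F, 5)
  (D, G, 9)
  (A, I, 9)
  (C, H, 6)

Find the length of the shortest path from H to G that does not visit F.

Comparing a few candidate routes:
H -> C -> D -> G: 6 + 8 + 9 = 23
H -> A -> D -> G: 4 + 9 + 9 = 22
H -> B -> E -> D -> G: 5 + 2 + 3 + 9 = 19
Best route has total 19.

19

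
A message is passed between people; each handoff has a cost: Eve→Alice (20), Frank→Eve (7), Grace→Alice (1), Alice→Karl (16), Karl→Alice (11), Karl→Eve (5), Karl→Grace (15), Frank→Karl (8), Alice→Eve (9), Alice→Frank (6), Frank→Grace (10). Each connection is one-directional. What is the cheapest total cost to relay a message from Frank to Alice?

11

Candidate routes:
Frank-Eve-Alice: 7 + 20 = 27
Frank-Grace-Alice: 10 + 1 = 11
Frank-Karl-Eve-Alice: 8 + 5 + 20 = 33
Frank-Karl-Grace-Alice: 8 + 15 + 1 = 24
Frank-Karl-Alice: 8 + 11 = 19
Shortest: 11.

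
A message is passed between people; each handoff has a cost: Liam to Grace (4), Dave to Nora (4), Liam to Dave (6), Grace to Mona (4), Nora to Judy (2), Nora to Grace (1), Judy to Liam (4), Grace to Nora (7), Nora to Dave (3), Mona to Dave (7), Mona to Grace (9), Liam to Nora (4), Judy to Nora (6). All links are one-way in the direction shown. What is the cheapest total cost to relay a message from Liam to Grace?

4

Candidate routes:
Liam→Grace: 4
Liam→Dave→Nora→Grace: 6 + 4 + 1 = 11
Liam→Nora→Grace: 4 + 1 = 5
Shortest: 4.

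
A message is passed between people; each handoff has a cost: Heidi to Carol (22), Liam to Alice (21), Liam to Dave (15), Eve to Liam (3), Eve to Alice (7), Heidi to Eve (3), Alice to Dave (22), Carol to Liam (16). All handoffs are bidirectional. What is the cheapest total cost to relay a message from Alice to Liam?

Routes from Alice to Liam:
Alice -> Liam: 21
Alice -> Dave -> Liam: 22 + 15 = 37
Alice -> Eve -> Heidi -> Carol -> Liam: 7 + 3 + 22 + 16 = 48
Alice -> Eve -> Liam: 7 + 3 = 10
The minimum is 10.

10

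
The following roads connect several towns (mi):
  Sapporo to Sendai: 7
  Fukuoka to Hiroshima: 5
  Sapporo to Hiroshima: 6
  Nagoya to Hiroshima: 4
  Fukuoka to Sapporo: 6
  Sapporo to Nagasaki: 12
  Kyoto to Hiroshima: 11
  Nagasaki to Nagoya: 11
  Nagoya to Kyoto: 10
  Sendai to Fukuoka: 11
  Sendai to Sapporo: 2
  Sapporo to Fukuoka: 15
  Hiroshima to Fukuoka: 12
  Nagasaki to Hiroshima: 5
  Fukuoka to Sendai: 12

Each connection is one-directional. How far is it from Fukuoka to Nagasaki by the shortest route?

Candidate routes:
Fukuoka - Sapporo - Nagasaki: 6 + 12 = 18
Fukuoka - Sendai - Sapporo - Nagasaki: 12 + 2 + 12 = 26
Best route has total 18 mi.

18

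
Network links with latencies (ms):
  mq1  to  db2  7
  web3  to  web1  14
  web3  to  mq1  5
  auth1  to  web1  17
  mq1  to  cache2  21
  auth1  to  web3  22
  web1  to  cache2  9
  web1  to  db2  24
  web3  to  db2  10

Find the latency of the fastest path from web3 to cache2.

Some routes from web3 to cache2:
web3 → mq1 → cache2: 5 + 21 = 26
web3 → auth1 → web1 → cache2: 22 + 17 + 9 = 48
web3 → db2 → web1 → cache2: 10 + 24 + 9 = 43
web3 → web1 → cache2: 14 + 9 = 23
web3 → db2 → mq1 → cache2: 10 + 7 + 21 = 38
web3 → mq1 → db2 → web1 → cache2: 5 + 7 + 24 + 9 = 45
The minimum is 23 ms.

23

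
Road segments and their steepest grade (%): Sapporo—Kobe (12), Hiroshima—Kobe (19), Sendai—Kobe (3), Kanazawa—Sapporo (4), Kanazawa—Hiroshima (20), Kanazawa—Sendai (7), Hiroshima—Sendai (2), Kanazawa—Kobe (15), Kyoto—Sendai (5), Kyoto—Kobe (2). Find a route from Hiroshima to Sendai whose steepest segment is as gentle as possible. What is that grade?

Checking several routes:
Hiroshima→Kobe→Kanazawa→Sendai: max(19, 15, 7) = 19
Hiroshima→Kobe→Sendai: max(19, 3) = 19
Hiroshima→Kobe→Sapporo→Kanazawa→Sendai: max(19, 12, 4, 7) = 19
Hiroshima→Sendai: max(2) = 2
Best route has worst link 2%.

2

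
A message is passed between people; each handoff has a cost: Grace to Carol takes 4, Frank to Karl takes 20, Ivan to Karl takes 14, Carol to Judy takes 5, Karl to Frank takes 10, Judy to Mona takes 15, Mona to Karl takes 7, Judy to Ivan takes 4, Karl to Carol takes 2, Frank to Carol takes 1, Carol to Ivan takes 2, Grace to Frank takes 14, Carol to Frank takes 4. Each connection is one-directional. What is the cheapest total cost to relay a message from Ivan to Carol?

Routes from Ivan to Carol:
Ivan→Karl→Carol: 14 + 2 = 16
Ivan→Karl→Frank→Carol: 14 + 10 + 1 = 25
Best route has total 16.

16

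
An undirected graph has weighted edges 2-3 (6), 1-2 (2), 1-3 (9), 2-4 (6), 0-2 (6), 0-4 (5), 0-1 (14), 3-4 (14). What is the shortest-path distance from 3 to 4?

Checking several routes:
3→2→0→4: 6 + 6 + 5 = 17
3→1→2→4: 9 + 2 + 6 = 17
3→2→4: 6 + 6 = 12
3→4: 14
The minimum is 12.

12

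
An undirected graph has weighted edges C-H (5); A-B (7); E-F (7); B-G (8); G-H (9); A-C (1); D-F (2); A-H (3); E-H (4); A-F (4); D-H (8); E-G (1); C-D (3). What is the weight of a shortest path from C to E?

8

Comparing a few candidate routes:
C -> D -> F -> E: 3 + 2 + 7 = 12
C -> A -> F -> E: 1 + 4 + 7 = 12
C -> A -> H -> G -> E: 1 + 3 + 9 + 1 = 14
C -> A -> H -> E: 1 + 3 + 4 = 8
C -> H -> E: 5 + 4 = 9
C -> D -> H -> E: 3 + 8 + 4 = 15
Shortest: 8.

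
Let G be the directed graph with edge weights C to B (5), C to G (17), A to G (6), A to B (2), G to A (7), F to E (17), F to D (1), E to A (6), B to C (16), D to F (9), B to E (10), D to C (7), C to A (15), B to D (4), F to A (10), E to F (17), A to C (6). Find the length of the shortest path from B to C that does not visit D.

Routes from B to C avoiding D:
B-C: 16
B-E-A-C: 10 + 6 + 6 = 22
B-E-F-A-C: 10 + 17 + 10 + 6 = 43
The minimum is 16.

16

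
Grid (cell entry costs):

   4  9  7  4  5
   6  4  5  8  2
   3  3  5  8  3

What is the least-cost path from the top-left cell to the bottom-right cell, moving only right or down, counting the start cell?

32

Best path: (0,0) (1,0) (1,1) (1,2) (1,3) (1,4) (2,4)
Cost: 4 + 6 + 4 + 5 + 8 + 2 + 3 = 32
(Top row then right column would cost 34.)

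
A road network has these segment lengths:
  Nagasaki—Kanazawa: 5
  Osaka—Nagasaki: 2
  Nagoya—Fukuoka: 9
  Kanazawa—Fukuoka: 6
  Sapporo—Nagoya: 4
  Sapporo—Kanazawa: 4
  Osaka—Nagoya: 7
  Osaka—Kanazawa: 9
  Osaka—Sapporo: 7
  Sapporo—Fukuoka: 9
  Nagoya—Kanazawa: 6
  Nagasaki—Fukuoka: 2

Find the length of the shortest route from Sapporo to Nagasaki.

Checking several routes:
Sapporo - Nagoya - Osaka - Nagasaki: 4 + 7 + 2 = 13
Sapporo - Kanazawa - Nagasaki: 4 + 5 = 9
Sapporo - Osaka - Nagasaki: 7 + 2 = 9
Sapporo - Kanazawa - Fukuoka - Nagasaki: 4 + 6 + 2 = 12
Sapporo - Fukuoka - Nagasaki: 9 + 2 = 11
Sapporo - Nagoya - Fukuoka - Nagasaki: 4 + 9 + 2 = 15
Best route has total 9.

9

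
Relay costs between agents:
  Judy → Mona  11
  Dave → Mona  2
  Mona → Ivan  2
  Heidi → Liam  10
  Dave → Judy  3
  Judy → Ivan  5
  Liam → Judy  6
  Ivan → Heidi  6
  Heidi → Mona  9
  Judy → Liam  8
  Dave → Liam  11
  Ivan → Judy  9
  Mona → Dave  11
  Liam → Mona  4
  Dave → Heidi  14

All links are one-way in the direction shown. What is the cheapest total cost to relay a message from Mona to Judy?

11

Paths from Mona to Judy:
Mona - Ivan - Heidi - Liam - Judy: 2 + 6 + 10 + 6 = 24
Mona - Ivan - Judy: 2 + 9 = 11
Mona - Dave - Judy: 11 + 3 = 14
Mona - Dave - Heidi - Liam - Judy: 11 + 14 + 10 + 6 = 41
Mona - Dave - Liam - Judy: 11 + 11 + 6 = 28
The minimum is 11.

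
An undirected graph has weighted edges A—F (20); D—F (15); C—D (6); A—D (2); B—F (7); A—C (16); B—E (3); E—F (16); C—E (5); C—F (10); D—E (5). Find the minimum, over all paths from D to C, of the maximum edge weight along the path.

Comparing a few candidate routes:
D - F - B - E - C: max(15, 7, 3, 5) = 15
D - C: max(6) = 6
D - F - C: max(15, 10) = 15
D - E - B - F - C: max(5, 3, 7, 10) = 10
D - E - C: max(5, 5) = 5
Best route has worst link 5.

5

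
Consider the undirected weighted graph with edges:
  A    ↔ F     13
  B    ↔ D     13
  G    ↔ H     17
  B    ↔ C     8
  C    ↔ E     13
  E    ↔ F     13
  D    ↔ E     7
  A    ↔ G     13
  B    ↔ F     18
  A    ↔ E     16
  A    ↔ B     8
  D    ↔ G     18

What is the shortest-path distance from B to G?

21

Checking several routes:
B → F → A → G: 18 + 13 + 13 = 44
B → D → G: 13 + 18 = 31
B → A → G: 8 + 13 = 21
Best route has total 21.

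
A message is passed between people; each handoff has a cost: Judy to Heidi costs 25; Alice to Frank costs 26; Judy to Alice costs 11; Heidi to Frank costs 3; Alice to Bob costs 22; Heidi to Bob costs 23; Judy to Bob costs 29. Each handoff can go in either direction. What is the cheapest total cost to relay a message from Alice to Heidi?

Paths from Alice to Heidi:
Alice→Judy→Heidi: 11 + 25 = 36
Alice→Judy→Bob→Heidi: 11 + 29 + 23 = 63
Alice→Frank→Heidi: 26 + 3 = 29
Alice→Bob→Heidi: 22 + 23 = 45
Alice→Bob→Judy→Heidi: 22 + 29 + 25 = 76
Best route has total 29.

29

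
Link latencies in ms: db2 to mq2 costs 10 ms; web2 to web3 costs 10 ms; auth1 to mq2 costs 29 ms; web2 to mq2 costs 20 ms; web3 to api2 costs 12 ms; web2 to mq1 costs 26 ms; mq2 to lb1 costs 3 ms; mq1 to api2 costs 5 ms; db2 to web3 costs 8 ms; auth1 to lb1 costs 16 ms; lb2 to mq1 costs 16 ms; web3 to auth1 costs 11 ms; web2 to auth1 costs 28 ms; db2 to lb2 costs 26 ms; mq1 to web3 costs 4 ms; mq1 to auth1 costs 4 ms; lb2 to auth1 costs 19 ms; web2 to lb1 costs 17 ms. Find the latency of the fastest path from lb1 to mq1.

20

Comparing a few candidate routes:
lb1-mq2-db2-web3-auth1-mq1: 3 + 10 + 8 + 11 + 4 = 36
lb1-auth1-mq1: 16 + 4 = 20
lb1-auth1-web3-mq1: 16 + 11 + 4 = 31
lb1-mq2-db2-web3-mq1: 3 + 10 + 8 + 4 = 25
lb1-web2-web3-mq1: 17 + 10 + 4 = 31
The minimum is 20 ms.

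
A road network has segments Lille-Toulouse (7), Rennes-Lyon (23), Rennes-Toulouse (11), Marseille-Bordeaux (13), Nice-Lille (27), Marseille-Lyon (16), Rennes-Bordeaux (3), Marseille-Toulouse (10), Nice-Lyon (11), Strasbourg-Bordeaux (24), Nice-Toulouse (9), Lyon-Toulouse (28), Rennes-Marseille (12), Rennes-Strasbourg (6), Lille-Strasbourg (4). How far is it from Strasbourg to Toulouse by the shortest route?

11

Some routes from Strasbourg to Toulouse:
Strasbourg→Bordeaux→Rennes→Toulouse: 24 + 3 + 11 = 38
Strasbourg→Rennes→Bordeaux→Marseille→Toulouse: 6 + 3 + 13 + 10 = 32
Strasbourg→Rennes→Toulouse: 6 + 11 = 17
Strasbourg→Lille→Toulouse: 4 + 7 = 11
Strasbourg→Rennes→Marseille→Toulouse: 6 + 12 + 10 = 28
Shortest: 11 km.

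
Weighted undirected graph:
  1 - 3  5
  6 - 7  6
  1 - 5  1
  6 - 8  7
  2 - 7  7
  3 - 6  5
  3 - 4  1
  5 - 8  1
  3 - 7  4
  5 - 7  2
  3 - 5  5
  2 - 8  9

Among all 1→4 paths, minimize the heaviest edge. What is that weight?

Some routes from 1 to 4:
1-5-3-4: max(1, 5, 1) = 5
1-3-4: max(5, 1) = 5
1-5-8-6-3-4: max(1, 1, 7, 5, 1) = 7
1-5-7-6-3-4: max(1, 2, 6, 5, 1) = 6
1-5-8-6-7-3-4: max(1, 1, 7, 6, 4, 1) = 7
1-5-7-3-4: max(1, 2, 4, 1) = 4
The minimum achievable maximum is 4.

4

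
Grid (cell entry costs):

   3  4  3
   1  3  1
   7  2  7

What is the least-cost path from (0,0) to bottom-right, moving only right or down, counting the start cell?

15

Cheapest: (0,0)→(1,0)→(1,1)→(1,2)→(2,2)
  3 + 1 + 3 + 1 + 7 = 15
(Top row then right column would cost 18.)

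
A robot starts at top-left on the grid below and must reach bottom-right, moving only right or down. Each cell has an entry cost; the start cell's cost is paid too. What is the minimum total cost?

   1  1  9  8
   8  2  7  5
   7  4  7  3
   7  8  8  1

19

Take [0,0] -> [0,1] -> [1,1] -> [2,1] -> [2,2] -> [2,3] -> [3,3] for a total of 1 + 1 + 2 + 4 + 7 + 3 + 1 = 19.
(Top row then right column would cost 28.)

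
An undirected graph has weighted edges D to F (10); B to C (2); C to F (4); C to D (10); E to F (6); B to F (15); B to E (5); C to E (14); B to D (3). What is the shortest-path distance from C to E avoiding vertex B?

10

Candidate routes:
C → E: 14
C → F → E: 4 + 6 = 10
C → D → F → E: 10 + 10 + 6 = 26
Best route has total 10.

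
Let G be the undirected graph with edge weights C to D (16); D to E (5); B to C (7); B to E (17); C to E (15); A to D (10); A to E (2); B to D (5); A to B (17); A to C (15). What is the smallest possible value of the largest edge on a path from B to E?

5

Comparing a few candidate routes:
B -> D -> A -> E: max(5, 10, 2) = 10
B -> C -> A -> D -> E: max(7, 15, 10, 5) = 15
B -> D -> E: max(5, 5) = 5
B -> D -> A -> C -> E: max(5, 10, 15, 15) = 15
Smallest bottleneck: 5.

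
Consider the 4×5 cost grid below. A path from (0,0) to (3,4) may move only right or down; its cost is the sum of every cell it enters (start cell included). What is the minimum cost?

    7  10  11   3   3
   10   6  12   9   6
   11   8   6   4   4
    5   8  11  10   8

52

Cheapest: r0c0 -> r0c1 -> r0c2 -> r0c3 -> r0c4 -> r1c4 -> r2c4 -> r3c4
  7 + 10 + 11 + 3 + 3 + 6 + 4 + 8 = 52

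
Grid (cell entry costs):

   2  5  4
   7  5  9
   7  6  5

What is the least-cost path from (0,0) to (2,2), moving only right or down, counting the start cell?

23

Take (0,0) -> (0,1) -> (1,1) -> (2,1) -> (2,2) for a total of 2 + 5 + 5 + 6 + 5 = 23.
(Top row then right column would cost 25.)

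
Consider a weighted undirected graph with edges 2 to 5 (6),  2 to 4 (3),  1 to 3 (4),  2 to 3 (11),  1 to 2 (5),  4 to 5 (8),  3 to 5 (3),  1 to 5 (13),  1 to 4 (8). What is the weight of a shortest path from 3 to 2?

9

Some routes from 3 to 2:
3-5-2: 3 + 6 = 9
3-5-4-2: 3 + 8 + 3 = 14
3-1-2: 4 + 5 = 9
3-2: 11
The minimum is 9.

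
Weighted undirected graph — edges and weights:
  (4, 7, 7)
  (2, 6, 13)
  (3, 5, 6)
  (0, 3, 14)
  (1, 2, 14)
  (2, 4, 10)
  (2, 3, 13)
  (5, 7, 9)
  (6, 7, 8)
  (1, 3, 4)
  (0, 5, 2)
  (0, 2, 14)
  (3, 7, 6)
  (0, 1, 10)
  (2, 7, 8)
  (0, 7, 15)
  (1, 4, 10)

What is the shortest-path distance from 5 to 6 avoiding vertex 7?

29

Some routes from 5 to 6 avoiding 7:
5 → 0 → 1 → 2 → 6: 2 + 10 + 14 + 13 = 39
5 → 3 → 2 → 6: 6 + 13 + 13 = 32
5 → 3 → 1 → 2 → 6: 6 + 4 + 14 + 13 = 37
5 → 0 → 2 → 6: 2 + 14 + 13 = 29
Shortest: 29.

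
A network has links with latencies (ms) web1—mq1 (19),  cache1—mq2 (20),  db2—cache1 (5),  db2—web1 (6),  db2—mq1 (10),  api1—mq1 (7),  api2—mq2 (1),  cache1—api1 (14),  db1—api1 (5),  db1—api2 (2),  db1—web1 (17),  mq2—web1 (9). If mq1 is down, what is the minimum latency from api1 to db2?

A few of the api1→db2 routes:
api1→db1→web1→db2: 5 + 17 + 6 = 28
api1→db1→api2→mq2→web1→db2: 5 + 2 + 1 + 9 + 6 = 23
api1→cache1→db2: 14 + 5 = 19
api1→db1→api2→mq2→cache1→db2: 5 + 2 + 1 + 20 + 5 = 33
Best route has total 19 ms.

19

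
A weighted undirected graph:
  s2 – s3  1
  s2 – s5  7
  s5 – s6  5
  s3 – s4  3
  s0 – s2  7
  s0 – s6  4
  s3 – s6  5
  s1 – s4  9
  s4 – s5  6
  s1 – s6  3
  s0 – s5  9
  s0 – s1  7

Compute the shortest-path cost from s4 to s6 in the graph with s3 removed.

11

Comparing a few candidate routes:
s4→s1→s6: 9 + 3 = 12
s4→s5→s6: 6 + 5 = 11
s4→s1→s0→s6: 9 + 7 + 4 = 20
s4→s5→s0→s1→s6: 6 + 9 + 7 + 3 = 25
s4→s5→s0→s6: 6 + 9 + 4 = 19
s4→s5→s2→s0→s6: 6 + 7 + 7 + 4 = 24
The minimum is 11.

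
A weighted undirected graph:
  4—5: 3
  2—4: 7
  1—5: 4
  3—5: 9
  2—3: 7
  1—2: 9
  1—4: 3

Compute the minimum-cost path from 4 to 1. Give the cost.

3

Some routes from 4 to 1:
4-2-1: 7 + 9 = 16
4-5-1: 3 + 4 = 7
4-1: 3
Best route has total 3.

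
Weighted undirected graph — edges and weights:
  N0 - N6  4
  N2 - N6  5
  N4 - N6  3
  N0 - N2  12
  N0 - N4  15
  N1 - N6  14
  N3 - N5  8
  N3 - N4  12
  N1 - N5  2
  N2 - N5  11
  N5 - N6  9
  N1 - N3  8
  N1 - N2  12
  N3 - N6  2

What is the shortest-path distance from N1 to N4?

13

Some routes from N1 to N4:
N1→N5→N3→N6→N4: 2 + 8 + 2 + 3 = 15
N1→N5→N6→N4: 2 + 9 + 3 = 14
N1→N3→N6→N4: 8 + 2 + 3 = 13
Shortest: 13.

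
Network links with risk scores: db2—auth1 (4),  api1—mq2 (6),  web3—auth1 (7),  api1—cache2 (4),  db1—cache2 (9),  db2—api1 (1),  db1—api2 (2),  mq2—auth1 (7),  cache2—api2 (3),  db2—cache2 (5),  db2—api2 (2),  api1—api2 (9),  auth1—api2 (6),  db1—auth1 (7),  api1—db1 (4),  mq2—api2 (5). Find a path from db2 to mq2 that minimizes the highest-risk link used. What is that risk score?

5

Some routes from db2 to mq2:
db2 -> api1 -> cache2 -> api2 -> mq2: max(1, 4, 3, 5) = 5
db2 -> api1 -> db1 -> api2 -> mq2: max(1, 4, 2, 5) = 5
db2 -> cache2 -> api1 -> db1 -> api2 -> mq2: max(5, 4, 4, 2, 5) = 5
The minimum achievable maximum is 5.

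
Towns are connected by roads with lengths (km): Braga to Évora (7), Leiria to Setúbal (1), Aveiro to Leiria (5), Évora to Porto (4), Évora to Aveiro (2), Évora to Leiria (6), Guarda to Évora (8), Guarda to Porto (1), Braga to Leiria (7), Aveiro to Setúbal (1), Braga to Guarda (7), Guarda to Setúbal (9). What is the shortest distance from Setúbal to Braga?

8

Comparing a few candidate routes:
Setúbal→Aveiro→Leiria→Braga: 1 + 5 + 7 = 13
Setúbal→Aveiro→Évora→Braga: 1 + 2 + 7 = 10
Setúbal→Leiria→Braga: 1 + 7 = 8
Best route has total 8 km.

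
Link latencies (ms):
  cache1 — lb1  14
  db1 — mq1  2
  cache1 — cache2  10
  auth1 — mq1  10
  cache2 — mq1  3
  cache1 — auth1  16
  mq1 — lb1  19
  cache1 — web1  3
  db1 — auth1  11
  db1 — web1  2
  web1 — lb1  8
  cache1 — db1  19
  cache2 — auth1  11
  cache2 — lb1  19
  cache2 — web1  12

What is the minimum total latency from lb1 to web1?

A few of the lb1→web1 routes:
lb1→cache1→web1: 14 + 3 = 17
lb1→cache1→cache2→mq1→db1→web1: 14 + 10 + 3 + 2 + 2 = 31
lb1→mq1→db1→web1: 19 + 2 + 2 = 23
lb1→web1: 8
lb1→cache2→mq1→db1→web1: 19 + 3 + 2 + 2 = 26
Shortest: 8 ms.

8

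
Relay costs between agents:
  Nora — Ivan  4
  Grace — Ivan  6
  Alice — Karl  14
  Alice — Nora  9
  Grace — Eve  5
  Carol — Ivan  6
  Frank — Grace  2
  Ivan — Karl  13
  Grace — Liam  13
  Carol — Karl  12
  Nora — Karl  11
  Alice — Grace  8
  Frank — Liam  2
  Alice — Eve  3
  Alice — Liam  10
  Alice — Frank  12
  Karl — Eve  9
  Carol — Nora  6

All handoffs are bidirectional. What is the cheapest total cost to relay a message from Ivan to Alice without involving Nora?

A few of the Ivan→Alice routes:
Ivan - Grace - Eve - Alice: 6 + 5 + 3 = 14
Ivan - Grace - Frank - Liam - Alice: 6 + 2 + 2 + 10 = 20
Ivan - Grace - Alice: 6 + 8 = 14
The minimum is 14.

14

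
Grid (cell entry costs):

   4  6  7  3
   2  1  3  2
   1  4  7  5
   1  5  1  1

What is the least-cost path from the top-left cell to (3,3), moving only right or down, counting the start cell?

15

Take r0c0 → r1c0 → r2c0 → r3c0 → r3c1 → r3c2 → r3c3 for a total of 4 + 2 + 1 + 1 + 5 + 1 + 1 = 15.
For comparison, the top-then-right route costs 28.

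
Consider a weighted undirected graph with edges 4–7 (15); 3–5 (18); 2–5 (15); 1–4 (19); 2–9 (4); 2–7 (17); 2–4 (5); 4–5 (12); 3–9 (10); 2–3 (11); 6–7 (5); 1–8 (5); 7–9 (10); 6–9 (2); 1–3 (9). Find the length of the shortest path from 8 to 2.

25

Some routes from 8 to 2:
8→1→4→2: 5 + 19 + 5 = 29
8→1→3→9→2: 5 + 9 + 10 + 4 = 28
8→1→3→5→2: 5 + 9 + 18 + 15 = 47
8→1→3→2: 5 + 9 + 11 = 25
Shortest: 25.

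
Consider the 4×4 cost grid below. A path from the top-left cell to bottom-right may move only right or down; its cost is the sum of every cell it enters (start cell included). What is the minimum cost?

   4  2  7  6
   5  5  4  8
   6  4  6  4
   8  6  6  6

Best path: (0,0) → (0,1) → (1,1) → (1,2) → (2,2) → (2,3) → (3,3)
Cost: 4 + 2 + 5 + 4 + 6 + 4 + 6 = 31
For comparison, the top-then-right route costs 37.

31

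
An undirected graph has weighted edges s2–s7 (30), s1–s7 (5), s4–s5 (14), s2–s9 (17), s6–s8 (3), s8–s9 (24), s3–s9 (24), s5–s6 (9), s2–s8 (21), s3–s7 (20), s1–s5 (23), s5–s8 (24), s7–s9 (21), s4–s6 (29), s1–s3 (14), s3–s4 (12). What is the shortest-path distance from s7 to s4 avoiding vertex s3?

42

Checking several routes:
s7 -> s9 -> s8 -> s6 -> s5 -> s4: 21 + 24 + 3 + 9 + 14 = 71
s7 -> s2 -> s8 -> s6 -> s5 -> s4: 30 + 21 + 3 + 9 + 14 = 77
s7 -> s1 -> s5 -> s6 -> s4: 5 + 23 + 9 + 29 = 66
s7 -> s1 -> s5 -> s4: 5 + 23 + 14 = 42
Best route has total 42.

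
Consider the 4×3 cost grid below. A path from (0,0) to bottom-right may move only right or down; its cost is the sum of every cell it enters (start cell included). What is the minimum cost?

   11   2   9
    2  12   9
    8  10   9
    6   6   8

Take (0,0) (1,0) (2,0) (3,0) (3,1) (3,2) for a total of 11 + 2 + 8 + 6 + 6 + 8 = 41.
(Top row then right column would cost 48.)

41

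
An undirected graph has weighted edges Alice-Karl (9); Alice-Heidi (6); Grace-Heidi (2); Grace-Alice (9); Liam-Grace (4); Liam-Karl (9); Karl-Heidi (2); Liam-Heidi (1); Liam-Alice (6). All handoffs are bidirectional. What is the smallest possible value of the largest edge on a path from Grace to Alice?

6

A few of the Grace→Alice routes:
Grace-Heidi-Liam-Alice: max(2, 1, 6) = 6
Grace-Heidi-Alice: max(2, 6) = 6
Grace-Liam-Alice: max(4, 6) = 6
The minimum achievable maximum is 6.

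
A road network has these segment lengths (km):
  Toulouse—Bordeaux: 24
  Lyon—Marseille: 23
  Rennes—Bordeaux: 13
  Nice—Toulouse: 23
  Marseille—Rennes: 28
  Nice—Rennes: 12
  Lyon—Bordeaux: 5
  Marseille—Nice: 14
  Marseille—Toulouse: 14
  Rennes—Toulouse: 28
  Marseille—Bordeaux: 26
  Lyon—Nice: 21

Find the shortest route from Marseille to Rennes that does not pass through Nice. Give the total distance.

Some routes from Marseille to Rennes avoiding Nice:
Marseille→Lyon→Bordeaux→Rennes: 23 + 5 + 13 = 41
Marseille→Toulouse→Bordeaux→Rennes: 14 + 24 + 13 = 51
Marseille→Toulouse→Rennes: 14 + 28 = 42
Marseille→Rennes: 28
Marseille→Bordeaux→Rennes: 26 + 13 = 39
Best route has total 28 km.

28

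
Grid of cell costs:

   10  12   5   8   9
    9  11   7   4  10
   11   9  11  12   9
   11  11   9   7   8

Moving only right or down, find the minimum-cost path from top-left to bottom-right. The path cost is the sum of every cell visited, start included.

65

Take r0c0→r0c1→r0c2→r1c2→r1c3→r1c4→r2c4→r3c4 for a total of 10 + 12 + 5 + 7 + 4 + 10 + 9 + 8 = 65.
(Top row then right column would cost 71.)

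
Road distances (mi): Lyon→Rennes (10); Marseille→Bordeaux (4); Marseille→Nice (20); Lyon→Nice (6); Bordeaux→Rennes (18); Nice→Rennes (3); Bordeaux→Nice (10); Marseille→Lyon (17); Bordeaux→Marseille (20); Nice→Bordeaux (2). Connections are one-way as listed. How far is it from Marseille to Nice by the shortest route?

14

Paths from Marseille to Nice:
Marseille - Bordeaux - Nice: 4 + 10 = 14
Marseille - Nice: 20
Marseille - Lyon - Nice: 17 + 6 = 23
Best route has total 14 mi.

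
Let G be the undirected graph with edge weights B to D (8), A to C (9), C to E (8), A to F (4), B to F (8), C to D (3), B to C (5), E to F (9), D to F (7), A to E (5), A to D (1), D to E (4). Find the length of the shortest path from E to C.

7

Comparing a few candidate routes:
E -> C: 8
E -> A -> C: 5 + 9 = 14
E -> D -> C: 4 + 3 = 7
E -> D -> A -> C: 4 + 1 + 9 = 14
E -> A -> D -> C: 5 + 1 + 3 = 9
Shortest: 7.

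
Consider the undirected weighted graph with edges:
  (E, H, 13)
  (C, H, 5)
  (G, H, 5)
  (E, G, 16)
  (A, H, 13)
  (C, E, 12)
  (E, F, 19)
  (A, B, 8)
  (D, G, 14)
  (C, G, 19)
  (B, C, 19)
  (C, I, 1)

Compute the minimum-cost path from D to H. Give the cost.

19

Some routes from D to H:
D → G → E → H: 14 + 16 + 13 = 43
D → G → E → C → H: 14 + 16 + 12 + 5 = 47
D → G → H: 14 + 5 = 19
D → G → C → H: 14 + 19 + 5 = 38
The minimum is 19.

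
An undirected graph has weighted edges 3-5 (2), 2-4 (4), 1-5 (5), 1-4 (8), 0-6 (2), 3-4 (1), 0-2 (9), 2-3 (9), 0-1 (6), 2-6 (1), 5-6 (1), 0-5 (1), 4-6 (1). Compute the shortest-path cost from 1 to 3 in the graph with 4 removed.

7

A few of the 1→3 routes:
1→0→5→3: 6 + 1 + 2 = 9
1→5→6→2→3: 5 + 1 + 1 + 9 = 16
1→0→5→6→2→3: 6 + 1 + 1 + 1 + 9 = 18
1→0→6→2→3: 6 + 2 + 1 + 9 = 18
1→0→6→5→3: 6 + 2 + 1 + 2 = 11
1→5→3: 5 + 2 = 7
The minimum is 7.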